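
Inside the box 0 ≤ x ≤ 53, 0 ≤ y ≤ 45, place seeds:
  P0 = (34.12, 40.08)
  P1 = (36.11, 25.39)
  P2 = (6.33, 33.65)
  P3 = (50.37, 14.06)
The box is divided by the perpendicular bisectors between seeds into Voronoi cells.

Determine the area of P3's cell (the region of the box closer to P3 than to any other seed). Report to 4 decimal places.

Area of P3's cell: 407.0280

1. box [0,53]×[0,45]: [(0, 0) (53, 0) (53, 45) (0, 45)]
2. ⊥bis P3·P0 via (42.245,27.07): [(0, 0.6872) (0, 0) (53, 0) (53, 33.7867)]  |A|=913.5578
3. ⊥bis P3·P1 via (43.24,19.725): [(27.5679, 0) (53, 0) (53, 32.009)]  |A|=407.028
4. ⊥bis P3·P2 via (28.35,23.855): [(27.5679, 0) (53, 0) (53, 32.009)]  |A|=407.028
5. canonical 3-gon: [(27.5679, 0) (53, 0) (53, 32.009)]
6. shoelace: 407.028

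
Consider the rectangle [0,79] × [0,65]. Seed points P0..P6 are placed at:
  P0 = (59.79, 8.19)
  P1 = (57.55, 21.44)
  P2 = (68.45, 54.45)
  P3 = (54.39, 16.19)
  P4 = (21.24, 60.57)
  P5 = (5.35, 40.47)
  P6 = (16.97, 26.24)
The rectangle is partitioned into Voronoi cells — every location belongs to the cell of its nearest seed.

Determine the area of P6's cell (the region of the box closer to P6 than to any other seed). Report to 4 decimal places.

1. box [0,79]×[0,65]: [(0, 0) (79, 0) (79, 65) (0, 65)]
2. ⊥bis P6·P0 via (38.38,17.215): [(0, 0) (31.1233, 0) (58.5229, 65) (0, 65)]  |A|=2913.5026
3. ⊥bis P6·P1 via (37.26,23.84): [(0, 0) (31.1233, 0) (35.7338, 10.9375) (42.1286, 65) (0, 65)]  |A|=2470.344
4. ⊥bis P6·P2 via (42.71,40.345): [(0, 0) (31.1233, 0) (35.7338, 10.9375) (39.8333, 45.5947) (29.1996, 65) (0, 65)]  |A|=2344.8982
5. ⊥bis P6·P3 via (35.68,21.215): [(0, 0) (29.9822, 0) (37.9487, 29.6621) (39.8333, 45.5947) (29.1996, 65) (0, 65)]  |A|=2296.9219
6. ⊥bis P6·P4 via (19.105,43.405): [(0, 45.7813) (0, 0) (29.9822, 0) (37.9487, 29.6621) (39.2775, 40.8959)]  |A|=1537.2014
7. ⊥bis P6·P5 via (11.16,33.355): [(22.8907, 42.9341) (0, 24.2419) (0, 0) (29.9822, 0) (37.9487, 29.6621) (39.2775, 40.8959)]  |A|=1290.6754
8. canonical 6-gon: [(22.8907, 42.9341) (0, 24.2419) (0, 0) (29.9822, 0) (37.9487, 29.6621) (39.2775, 40.8959)]
9. shoelace: 1290.6754

Area of P6's cell: 1290.6754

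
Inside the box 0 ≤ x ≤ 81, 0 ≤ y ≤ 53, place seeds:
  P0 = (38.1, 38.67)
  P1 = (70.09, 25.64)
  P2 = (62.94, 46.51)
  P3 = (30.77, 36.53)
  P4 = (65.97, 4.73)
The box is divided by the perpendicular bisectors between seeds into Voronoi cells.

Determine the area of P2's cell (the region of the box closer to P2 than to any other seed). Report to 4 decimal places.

Area of P2's cell: 520.3700

1. box [0,81]×[0,53]: [(0, 0) (81, 0) (81, 53) (0, 53)]
2. ⊥bis P2·P0 via (50.52,42.59): [(63.9623, 0) (81, 0) (81, 53) (47.2344, 53)]  |A|=1346.2888
3. ⊥bis P2·P1 via (66.515,36.075): [(53.9364, 31.7656) (81, 41.0375) (81, 53) (47.2344, 53)]  |A|=520.37
4. ⊥bis P2·P3 via (46.855,41.52): [(53.9364, 31.7656) (81, 41.0375) (81, 53) (47.2344, 53)]  |A|=520.37
5. ⊥bis P2·P4 via (64.455,25.62): [(53.9364, 31.7656) (81, 41.0375) (81, 53) (47.2344, 53)]  |A|=520.37
6. canonical 4-gon: [(53.9364, 31.7656) (81, 41.0375) (81, 53) (47.2344, 53)]
7. shoelace: 520.37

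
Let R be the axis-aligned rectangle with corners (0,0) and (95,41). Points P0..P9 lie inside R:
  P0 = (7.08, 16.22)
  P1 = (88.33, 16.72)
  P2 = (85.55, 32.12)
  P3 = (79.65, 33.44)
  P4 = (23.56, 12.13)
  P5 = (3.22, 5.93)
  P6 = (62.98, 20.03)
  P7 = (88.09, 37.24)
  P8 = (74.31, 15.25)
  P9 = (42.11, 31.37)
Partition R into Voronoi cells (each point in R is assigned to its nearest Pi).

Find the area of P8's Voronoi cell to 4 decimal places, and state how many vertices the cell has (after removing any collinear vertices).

1. box [0,95]×[0,41]: [(0, 0) (95, 0) (95, 41) (0, 41)]
2. ⊥bis P8·P0 via (40.695,15.735): [(40.468, 0) (95, 0) (95, 41) (41.0595, 41)]  |A|=2223.6863
3. ⊥bis P8·P1 via (81.32,15.985): [(40.468, 0) (82.996, 0) (78.6972, 41) (41.0595, 41)]  |A|=1643.3969
4. ⊥bis P8·P2 via (79.93,23.685): [(40.468, 0) (82.996, 0) (80.5564, 23.2676) (53.9421, 41) (41.0595, 41)]  |A|=1423.9139
5. ⊥bis P8·P3 via (76.98,24.345): [(40.9717, 34.9159) (40.468, 0) (82.996, 0) (80.5564, 23.2676) (80.4828, 23.3167)]  |A|=1189.3064
6. ⊥bis P8·P4 via (48.935,13.69): [(47.7525, 32.9253) (49.7766, 0) (82.996, 0) (80.5564, 23.2676) (80.4828, 23.3167)]  |A|=917.1827
7. ⊥bis P8·P5 via (38.765,10.59): [(47.7525, 32.9253) (49.7766, 0) (82.996, 0) (80.5564, 23.2676) (80.4828, 23.3167)]  |A|=917.1827
8. ⊥bis P8·P6 via (68.645,17.64): [(72.0806, 25.7833) (61.2029, 0) (82.996, 0) (80.5564, 23.2676) (80.4828, 23.3167)]  |A|=376.6028
9. ⊥bis P8·P7 via (81.2,26.245): [(72.0806, 25.7833) (61.2029, 0) (82.996, 0) (80.5564, 23.2676) (80.4828, 23.3167)]  |A|=376.6028
10. ⊥bis P8·P9 via (58.21,23.31): [(72.0806, 25.7833) (61.2029, 0) (82.996, 0) (80.5564, 23.2676) (80.4828, 23.3167)]  |A|=376.6028
11. canonical 5-gon: [(72.0806, 25.7833) (61.2029, 0) (82.996, 0) (80.5564, 23.2676) (80.4828, 23.3167)]
12. shoelace: 376.6028

Area of P8's cell: 376.6028 (5 vertices)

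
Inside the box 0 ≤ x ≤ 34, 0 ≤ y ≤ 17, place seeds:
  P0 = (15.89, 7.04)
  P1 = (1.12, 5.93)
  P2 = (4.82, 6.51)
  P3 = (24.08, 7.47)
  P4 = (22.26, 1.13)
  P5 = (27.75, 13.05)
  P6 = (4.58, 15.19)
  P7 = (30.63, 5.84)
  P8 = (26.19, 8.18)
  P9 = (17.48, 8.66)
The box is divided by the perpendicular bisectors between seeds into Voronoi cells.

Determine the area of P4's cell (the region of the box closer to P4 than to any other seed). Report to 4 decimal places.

Area of P4's cell: 42.9675

1. box [0,34]×[0,17]: [(0, 0) (34, 0) (34, 17) (0, 17)]
2. ⊥bis P4·P0 via (19.075,4.085): [(15.285, 0) (34, 0) (34, 17) (31.0574, 17)]  |A|=184.09
3. ⊥bis P4·P1 via (11.69,3.53): [(15.285, 0) (34, 0) (34, 17) (31.0574, 17)]  |A|=184.09
4. ⊥bis P4·P2 via (13.54,3.82): [(15.285, 0) (34, 0) (34, 17) (31.0574, 17)]  |A|=184.09
5. ⊥bis P4·P3 via (23.17,4.3): [(20.0938, 5.1831) (15.285, 0) (34, 0) (34, 1.1911)]  |A|=56.7823
6. ⊥bis P4·P5 via (25.005,7.09): [(20.0938, 5.1831) (15.285, 0) (34, 0) (34, 1.1911)]  |A|=56.7823
7. ⊥bis P4·P6 via (13.42,8.16): [(20.0938, 5.1831) (15.285, 0) (34, 0) (34, 1.1911)]  |A|=56.7823
8. ⊥bis P4·P7 via (26.445,3.485): [(26.529, 3.3357) (20.0938, 5.1831) (15.285, 0) (28.4061, 0)]  |A|=43.0031
9. ⊥bis P4·P8 via (24.225,4.655): [(26.529, 3.3357) (20.0938, 5.1831) (15.285, 0) (28.4061, 0)]  |A|=43.0031
10. ⊥bis P4·P9 via (19.87,4.895): [(26.529, 3.3357) (20.2522, 5.1376) (19.7642, 4.8278) (15.285, 0) (28.4061, 0)]  |A|=42.9675
11. canonical 5-gon: [(26.529, 3.3357) (20.2522, 5.1376) (19.7642, 4.8278) (15.285, 0) (28.4061, 0)]
12. shoelace: 42.9675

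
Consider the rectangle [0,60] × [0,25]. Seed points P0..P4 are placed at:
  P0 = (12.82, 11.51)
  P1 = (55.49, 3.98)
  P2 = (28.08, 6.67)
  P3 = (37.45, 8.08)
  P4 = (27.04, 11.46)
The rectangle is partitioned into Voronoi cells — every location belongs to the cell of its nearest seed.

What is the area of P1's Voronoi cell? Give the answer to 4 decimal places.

1. box [0,60]×[0,25]: [(0, 0) (60, 0) (60, 25) (0, 25)]
2. ⊥bis P1·P0 via (34.155,7.745): [(32.7882, 0) (60, 0) (60, 25) (37.2, 25)]  |A|=625.1471
3. ⊥bis P1·P2 via (41.785,5.325): [(41.2624, 0) (60, 0) (60, 25) (43.7159, 25)]  |A|=437.7713
4. ⊥bis P1·P3 via (46.47,6.03): [(45.0995, 0) (60, 0) (60, 25) (50.7814, 25)]  |A|=301.4886
5. ⊥bis P1·P4 via (41.265,7.72): [(45.0995, 0) (60, 0) (60, 25) (50.7814, 25)]  |A|=301.4886
6. canonical 4-gon: [(45.0995, 0) (60, 0) (60, 25) (50.7814, 25)]
7. shoelace: 301.4886

Area of P1's cell: 301.4886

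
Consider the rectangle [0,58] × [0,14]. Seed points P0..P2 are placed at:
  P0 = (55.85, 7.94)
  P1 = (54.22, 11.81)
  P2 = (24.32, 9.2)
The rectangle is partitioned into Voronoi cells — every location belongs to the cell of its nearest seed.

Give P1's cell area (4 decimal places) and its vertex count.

Area of P1's cell: 126.0581 (4 vertices)

1. box [0,58]×[0,14]: [(0, 0) (58, 0) (58, 14) (0, 14)]
2. ⊥bis P1·P0 via (55.035,9.875): [(0, 0) (31.5894, 0) (58, 11.1238) (58, 14) (0, 14)]  |A|=665.1068
3. ⊥bis P1·P2 via (39.27,10.505): [(39.8821, 3.4928) (58, 11.1238) (58, 14) (38.9649, 14)]  |A|=126.0581
4. canonical 4-gon: [(39.8821, 3.4928) (58, 11.1238) (58, 14) (38.9649, 14)]
5. shoelace: 126.0581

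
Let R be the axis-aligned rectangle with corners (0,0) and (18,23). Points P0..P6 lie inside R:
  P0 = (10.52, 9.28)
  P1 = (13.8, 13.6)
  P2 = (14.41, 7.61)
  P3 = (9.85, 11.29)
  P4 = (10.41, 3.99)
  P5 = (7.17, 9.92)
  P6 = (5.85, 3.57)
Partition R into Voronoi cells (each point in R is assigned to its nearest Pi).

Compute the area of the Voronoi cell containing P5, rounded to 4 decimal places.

Area of P5's cell: 95.3366

1. box [0,18]×[0,23]: [(0, 0) (18, 0) (18, 23) (0, 23)]
2. ⊥bis P5·P0 via (8.845,9.6): [(0, 0) (7.011, 0) (11.405, 23) (0, 23)]  |A|=211.7837
3. ⊥bis P5·P1 via (10.485,11.76): [(0, 0) (7.011, 0) (9.5719, 13.405) (4.2462, 23) (0, 23)]  |A|=177.4394
4. ⊥bis P5·P2 via (10.79,8.765): [(0, 0) (7.011, 0) (9.5719, 13.405) (4.2462, 23) (0, 23)]  |A|=177.4394
5. ⊥bis P5·P3 via (8.51,10.605): [(0, 0) (7.011, 0) (8.8936, 9.8545) (2.1738, 23) (0, 23)]  |A|=151.1092
6. ⊥bis P5·P4 via (8.79,6.955): [(0, 2.1524) (8.2872, 6.6803) (8.8936, 9.8545) (2.1738, 23) (0, 23)]  |A|=118.773
7. ⊥bis P5·P6 via (6.51,6.745): [(0, 8.0983) (7.8832, 6.4595) (8.2872, 6.6803) (8.8936, 9.8545) (2.1738, 23) (0, 23)]  |A|=95.3366
8. canonical 6-gon: [(0, 8.0983) (7.8832, 6.4595) (8.2872, 6.6803) (8.8936, 9.8545) (2.1738, 23) (0, 23)]
9. shoelace: 95.3366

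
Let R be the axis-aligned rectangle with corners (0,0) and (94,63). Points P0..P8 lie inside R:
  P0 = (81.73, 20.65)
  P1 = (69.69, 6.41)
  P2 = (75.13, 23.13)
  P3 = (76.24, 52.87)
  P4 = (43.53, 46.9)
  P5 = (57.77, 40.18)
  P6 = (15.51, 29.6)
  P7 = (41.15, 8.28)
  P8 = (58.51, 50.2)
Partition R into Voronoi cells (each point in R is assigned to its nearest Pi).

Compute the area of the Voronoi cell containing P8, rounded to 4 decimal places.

1. box [0,94]×[0,63]: [(0, 0) (94, 0) (94, 63) (0, 63)]
2. ⊥bis P8·P0 via (70.12,35.425): [(0, 0) (25.0378, 0) (94, 54.1896) (94, 63) (0, 63)]  |A|=4053.4833
3. ⊥bis P8·P1 via (64.1,28.305): [(0, 11.9397) (59.5954, 27.1549) (94, 54.1896) (94, 63) (0, 63)]  |A|=3357.7584
4. ⊥bis P8·P2 via (66.82,36.665): [(0, 11.9397) (45.4469, 23.5427) (89.1284, 50.3616) (94, 54.1896) (94, 63) (0, 63)]  |A|=3246.9288
5. ⊥bis P8·P3 via (67.375,51.535): [(0, 11.9397) (45.4469, 23.5427) (69.3778, 38.2354) (65.6485, 63) (0, 63)]  |A|=2779.1397
6. ⊥bis P8·P4 via (51.02,48.55): [(55.2087, 29.5361) (69.3778, 38.2354) (65.6485, 63) (47.8368, 63)]  |A|=489.6932
7. ⊥bis P8·P5 via (58.14,45.19): [(51.6547, 45.669) (68.4451, 44.4289) (65.6485, 63) (47.8368, 63)]  |A|=308.5219
8. ⊥bis P8·P6 via (37.01,39.9): [(51.6547, 45.669) (68.4451, 44.4289) (65.6485, 63) (47.8368, 63)]  |A|=308.5219
9. ⊥bis P8·P7 via (49.83,29.24): [(51.6547, 45.669) (68.4451, 44.4289) (65.6485, 63) (47.8368, 63)]  |A|=308.5219
10. canonical 4-gon: [(51.6547, 45.669) (68.4451, 44.4289) (65.6485, 63) (47.8368, 63)]
11. shoelace: 308.5219

Area of P8's cell: 308.5219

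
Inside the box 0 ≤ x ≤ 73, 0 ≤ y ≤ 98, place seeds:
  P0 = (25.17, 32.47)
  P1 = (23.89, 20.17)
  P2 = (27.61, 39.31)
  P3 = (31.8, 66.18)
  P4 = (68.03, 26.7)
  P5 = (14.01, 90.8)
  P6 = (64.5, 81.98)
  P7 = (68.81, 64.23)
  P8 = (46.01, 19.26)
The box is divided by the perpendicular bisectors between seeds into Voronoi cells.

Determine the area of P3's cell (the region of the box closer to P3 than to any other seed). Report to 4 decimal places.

Area of P3's cell: 1187.9536

1. box [0,73]×[0,98]: [(0, 0) (73, 0) (73, 98) (0, 98)]
2. ⊥bis P3·P0 via (28.485,49.325): [(0, 54.9274) (73, 40.5699) (73, 98) (0, 98)]  |A|=3668.35
3. ⊥bis P3·P1 via (27.845,43.175): [(0, 54.9274) (73, 40.5699) (73, 98) (0, 98)]  |A|=3668.35
4. ⊥bis P3·P2 via (29.705,52.745): [(0, 57.3771) (73, 45.9938) (73, 98) (0, 98)]  |A|=3380.9647
5. ⊥bis P3·P4 via (49.915,46.44): [(0, 57.3771) (52.8523, 49.1355) (73, 67.6246) (73, 98) (0, 98)]  |A|=3163.0584
6. ⊥bis P3·P5 via (22.905,78.49): [(0, 61.9392) (0, 57.3771) (52.8523, 49.1355) (73, 67.6246) (73, 98) (49.9053, 98)]  |A|=2263.2458
7. ⊥bis P3·P6 via (48.15,74.08): [(40.0375, 90.8697) (0, 61.9392) (0, 57.3771) (52.8523, 49.1355) (57.9447, 53.8087)]  |A|=1277.6022
8. ⊥bis P3·P7 via (50.305,65.205): [(50.5147, 69.1859) (40.0375, 90.8697) (0, 61.9392) (0, 57.3771) (49.486, 49.6604)]  |A|=1187.9536
9. ⊥bis P3·P8 via (38.905,42.72): [(50.5147, 69.1859) (40.0375, 90.8697) (0, 61.9392) (0, 57.3771) (49.486, 49.6604)]  |A|=1187.9536
10. canonical 5-gon: [(50.5147, 69.1859) (40.0375, 90.8697) (0, 61.9392) (0, 57.3771) (49.486, 49.6604)]
11. shoelace: 1187.9536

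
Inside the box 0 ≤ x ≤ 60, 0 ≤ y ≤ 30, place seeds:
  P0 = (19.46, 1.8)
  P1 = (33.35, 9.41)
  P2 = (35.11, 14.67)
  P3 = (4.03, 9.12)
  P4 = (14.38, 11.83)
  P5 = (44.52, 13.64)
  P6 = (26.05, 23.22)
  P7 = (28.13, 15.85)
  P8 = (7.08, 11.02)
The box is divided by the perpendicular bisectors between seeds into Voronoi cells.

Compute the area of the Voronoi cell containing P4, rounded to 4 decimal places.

1. box [0,60]×[0,30]: [(0, 0) (60, 0) (60, 30) (0, 30)]
2. ⊥bis P4·P0 via (16.92,6.815): [(0, 0) (3.4644, 0) (60, 28.6342) (60, 30) (0, 30)]  |A|=990.5747
3. ⊥bis P4·P1 via (23.865,10.62): [(0, 0) (3.4644, 0) (23.8258, 10.3126) (26.3373, 30) (0, 30)]  |A|=634.5063
4. ⊥bis P4·P2 via (24.745,13.25): [(0, 0) (3.4644, 0) (23.8258, 10.3126) (24.4631, 15.308) (22.4503, 30) (0, 30)]  |A|=605.9521
5. ⊥bis P4·P3 via (9.205,10.475): [(10.9544, 3.7936) (23.8258, 10.3126) (24.4631, 15.308) (22.4503, 30) (4.0927, 30)]  |A|=381.4373
6. ⊥bis P4·P5 via (29.45,12.735): [(10.9544, 3.7936) (23.8258, 10.3126) (24.4631, 15.308) (22.4503, 30) (4.0927, 30)]  |A|=381.4373
7. ⊥bis P4·P6 via (20.215,17.525): [(10.9544, 3.7936) (23.8258, 10.3126) (24.2221, 13.4194) (8.0393, 30) (4.0927, 30)]  |A|=258.2955
8. ⊥bis P4·P7 via (21.255,13.84): [(10.9544, 3.7936) (22.4848, 9.6335) (20.1617, 17.5796) (8.0393, 30) (4.0927, 30)]  |A|=245.0471
9. ⊥bis P4·P8 via (10.73,11.425): [(11.5437, 4.092) (22.4848, 9.6335) (20.1617, 17.5796) (8.7497, 29.2722)]  |A|=177.2504
10. canonical 4-gon: [(11.5437, 4.092) (22.4848, 9.6335) (20.1617, 17.5796) (8.7497, 29.2722)]
11. shoelace: 177.2504

Area of P4's cell: 177.2504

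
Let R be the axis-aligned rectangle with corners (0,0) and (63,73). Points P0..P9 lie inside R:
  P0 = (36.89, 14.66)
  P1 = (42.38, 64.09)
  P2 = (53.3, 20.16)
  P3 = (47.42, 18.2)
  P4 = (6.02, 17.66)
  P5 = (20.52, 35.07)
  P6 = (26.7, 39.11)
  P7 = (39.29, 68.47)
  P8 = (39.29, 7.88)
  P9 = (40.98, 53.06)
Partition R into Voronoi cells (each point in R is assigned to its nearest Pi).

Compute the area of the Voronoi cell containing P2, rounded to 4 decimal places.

1. box [0,63]×[0,73]: [(0, 0) (63, 0) (63, 73) (0, 73)]
2. ⊥bis P2·P0 via (45.095,17.41): [(50.9302, 0) (63, 0) (63, 73) (26.4634, 73)]  |A|=1774.136
3. ⊥bis P2·P1 via (47.84,42.125): [(37.6596, 39.5944) (50.9302, 0) (63, 0) (63, 45.8934)]  |A|=820.4269
4. ⊥bis P2·P3 via (50.36,19.18): [(43.1041, 40.9478) (56.7533, 0) (63, 0) (63, 45.8934)]  |A|=584.4395
5. ⊥bis P2·P4 via (29.66,18.91): [(43.1041, 40.9478) (56.7533, 0) (63, 0) (63, 45.8934)]  |A|=584.4395
6. ⊥bis P2·P5 via (36.91,27.615): [(43.1041, 40.9478) (56.7533, 0) (63, 0) (63, 45.8934)]  |A|=584.4395
7. ⊥bis P2·P6 via (40,29.635): [(49.1256, 42.4446) (44.6836, 36.2093) (56.7533, 0) (63, 0) (63, 45.8934)]  |A|=568.991
8. ⊥bis P2·P7 via (46.295,44.315): [(49.1256, 42.4446) (44.6836, 36.2093) (56.7533, 0) (63, 0) (63, 45.8934)]  |A|=568.991
9. ⊥bis P2·P8 via (46.295,14.02): [(49.1256, 42.4446) (44.6836, 36.2093) (55.6301, 3.3698) (58.5838, 0) (63, 0) (63, 45.8934)]  |A|=565.9069
10. ⊥bis P2·P9 via (47.14,36.61): [(44.8374, 35.7478) (55.6301, 3.3698) (58.5838, 0) (63, 0) (63, 42.5491)]  |A|=494.9685
11. canonical 5-gon: [(44.8374, 35.7478) (55.6301, 3.3698) (58.5838, 0) (63, 0) (63, 42.5491)]
12. shoelace: 494.9685

Area of P2's cell: 494.9685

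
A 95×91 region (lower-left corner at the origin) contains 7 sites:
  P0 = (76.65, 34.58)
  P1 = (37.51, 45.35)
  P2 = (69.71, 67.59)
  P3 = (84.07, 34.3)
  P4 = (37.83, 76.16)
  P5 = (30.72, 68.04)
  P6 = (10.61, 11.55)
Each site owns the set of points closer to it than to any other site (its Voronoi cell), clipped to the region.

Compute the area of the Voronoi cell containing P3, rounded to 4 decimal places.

Area of P3's cell: 830.1388

1. box [0,95]×[0,91]: [(0, 0) (95, 0) (95, 91) (0, 91)]
2. ⊥bis P3·P0 via (80.36,34.44): [(79.0604, 0) (95, 0) (95, 91) (82.4943, 91)]  |A|=1294.2604
3. ⊥bis P3·P1 via (60.79,39.825): [(79.0604, 0) (95, 0) (95, 91) (82.4943, 91)]  |A|=1294.2604
4. ⊥bis P3·P2 via (76.89,50.945): [(81.0506, 52.7397) (79.0604, 0) (95, 0) (95, 58.7569)]  |A|=830.1388
5. ⊥bis P3·P4 via (60.95,55.23): [(81.0506, 52.7397) (79.0604, 0) (95, 0) (95, 58.7569)]  |A|=830.1388
6. ⊥bis P3·P5 via (57.395,51.17): [(81.0506, 52.7397) (79.0604, 0) (95, 0) (95, 58.7569)]  |A|=830.1388
7. ⊥bis P3·P6 via (47.34,22.925): [(81.0506, 52.7397) (79.0604, 0) (95, 0) (95, 58.7569)]  |A|=830.1388
8. canonical 4-gon: [(81.0506, 52.7397) (79.0604, 0) (95, 0) (95, 58.7569)]
9. shoelace: 830.1388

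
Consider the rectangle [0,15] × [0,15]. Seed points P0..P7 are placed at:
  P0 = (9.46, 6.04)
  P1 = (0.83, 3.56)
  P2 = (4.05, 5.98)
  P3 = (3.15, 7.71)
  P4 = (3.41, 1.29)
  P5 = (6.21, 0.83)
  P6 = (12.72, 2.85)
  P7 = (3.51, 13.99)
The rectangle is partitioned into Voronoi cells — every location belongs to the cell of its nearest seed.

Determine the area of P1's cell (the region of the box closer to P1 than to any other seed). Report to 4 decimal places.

Area of P1's cell: 11.9303

1. box [0,15]×[0,15]: [(0, 0) (15, 0) (15, 15) (0, 15)]
2. ⊥bis P1·P0 via (5.145,4.8): [(0, 0) (6.5244, 0) (2.2138, 15) (0, 15)]  |A|=65.5365
3. ⊥bis P1·P2 via (2.44,4.77): [(0, 8.0166) (0, 0) (6.0249, 0)]  |A|=24.1497
4. ⊥bis P1·P3 via (1.99,5.635): [(1.6449, 5.8279) (0, 6.7475) (0, 0) (6.0249, 0)]  |A|=23.1059
5. ⊥bis P1·P4 via (2.12,2.425): [(3.2431, 3.7014) (1.6449, 5.8279) (0, 6.7475) (0, 0.0155)]  |A|=11.9303
6. ⊥bis P1·P5 via (3.52,2.195): [(3.2431, 3.7014) (1.6449, 5.8279) (0, 6.7475) (0, 0.0155)]  |A|=11.9303
7. ⊥bis P1·P6 via (6.775,3.205): [(3.2431, 3.7014) (1.6449, 5.8279) (0, 6.7475) (0, 0.0155)]  |A|=11.9303
8. ⊥bis P1·P7 via (2.17,8.775): [(3.2431, 3.7014) (1.6449, 5.8279) (0, 6.7475) (0, 0.0155)]  |A|=11.9303
9. canonical 4-gon: [(3.2431, 3.7014) (1.6449, 5.8279) (0, 6.7475) (0, 0.0155)]
10. shoelace: 11.9303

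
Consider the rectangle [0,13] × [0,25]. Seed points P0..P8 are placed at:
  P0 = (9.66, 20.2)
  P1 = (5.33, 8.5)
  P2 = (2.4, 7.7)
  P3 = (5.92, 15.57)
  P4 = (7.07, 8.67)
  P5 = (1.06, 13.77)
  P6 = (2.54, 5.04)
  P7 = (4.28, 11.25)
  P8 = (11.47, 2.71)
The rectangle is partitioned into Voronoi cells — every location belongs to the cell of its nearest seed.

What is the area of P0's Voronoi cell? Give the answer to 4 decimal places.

1. box [0,13]×[0,25]: [(0, 0) (13, 0) (13, 25) (0, 25)]
2. ⊥bis P0·P1 via (7.495,14.35): [(0, 17.1238) (13, 12.3127) (13, 25) (0, 25)]  |A|=133.6629
3. ⊥bis P0·P2 via (6.03,13.95): [(0, 17.4522) (1.5587, 16.547) (13, 12.3127) (13, 25) (0, 25)]  |A|=133.407
4. ⊥bis P0·P3 via (7.79,17.885): [(0, 24.1776) (13, 13.6765) (13, 25) (0, 25)]  |A|=78.9486
5. ⊥bis P0·P4 via (8.365,14.435): [(0, 24.1776) (13, 13.6765) (13, 25) (0, 25)]  |A|=78.9486
6. ⊥bis P0·P5 via (5.36,16.985): [(0, 24.1776) (13, 13.6765) (13, 25) (0, 25)]  |A|=78.9486
7. ⊥bis P0·P6 via (6.1,12.62): [(0, 24.1776) (13, 13.6765) (13, 25) (0, 25)]  |A|=78.9486
8. ⊥bis P0·P7 via (6.97,15.725): [(0, 24.1776) (13, 13.6765) (13, 25) (0, 25)]  |A|=78.9486
9. ⊥bis P0·P8 via (10.565,11.455): [(0, 24.1776) (13, 13.6765) (13, 25) (0, 25)]  |A|=78.9486
10. canonical 4-gon: [(0, 24.1776) (13, 13.6765) (13, 25) (0, 25)]
11. shoelace: 78.9486

Area of P0's cell: 78.9486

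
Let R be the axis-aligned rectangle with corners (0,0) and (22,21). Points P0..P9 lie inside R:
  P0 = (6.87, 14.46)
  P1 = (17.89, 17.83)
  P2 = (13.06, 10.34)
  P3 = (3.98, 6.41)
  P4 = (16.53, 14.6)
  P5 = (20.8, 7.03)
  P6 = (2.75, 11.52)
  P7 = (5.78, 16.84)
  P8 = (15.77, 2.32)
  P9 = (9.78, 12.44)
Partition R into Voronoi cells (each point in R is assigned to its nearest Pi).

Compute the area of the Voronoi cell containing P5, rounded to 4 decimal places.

Area of P5's cell: 40.3974

1. box [0,22]×[0,21]: [(0, 0) (22, 0) (22, 21) (0, 21)]
2. ⊥bis P5·P0 via (13.835,10.745): [(8.1038, 0) (22, 0) (22, 21) (19.3048, 21)]  |A|=174.2092
3. ⊥bis P5·P1 via (19.345,12.43): [(13.9598, 10.979) (8.1038, 0) (22, 0) (22, 13.1454)]  |A|=129.1287
4. ⊥bis P5·P2 via (16.93,8.685): [(18.4256, 12.1823) (13.2159, 0) (22, 0) (22, 13.1454)]  |A|=76.9987
5. ⊥bis P5·P3 via (12.39,6.72): [(18.4256, 12.1823) (13.2159, 0) (22, 0) (22, 13.1454)]  |A|=76.9987
6. ⊥bis P5·P4 via (18.665,10.815): [(17.5789, 10.2024) (13.2159, 0) (22, 0) (22, 12.6962)]  |A|=72.875
7. ⊥bis P5·P6 via (11.775,9.275): [(17.5789, 10.2024) (13.2159, 0) (22, 0) (22, 12.6962)]  |A|=72.875
8. ⊥bis P5·P7 via (13.29,11.935): [(17.5789, 10.2024) (13.2159, 0) (22, 0) (22, 12.6962)]  |A|=72.875
9. ⊥bis P5·P8 via (18.285,4.675): [(17.5789, 10.2024) (16.1776, 6.9256) (22, 0.7076) (22, 12.6962)]  |A|=40.3974
10. ⊥bis P5·P9 via (15.29,9.735): [(17.5789, 10.2024) (16.1776, 6.9256) (22, 0.7076) (22, 12.6962)]  |A|=40.3974
11. canonical 4-gon: [(17.5789, 10.2024) (16.1776, 6.9256) (22, 0.7076) (22, 12.6962)]
12. shoelace: 40.3974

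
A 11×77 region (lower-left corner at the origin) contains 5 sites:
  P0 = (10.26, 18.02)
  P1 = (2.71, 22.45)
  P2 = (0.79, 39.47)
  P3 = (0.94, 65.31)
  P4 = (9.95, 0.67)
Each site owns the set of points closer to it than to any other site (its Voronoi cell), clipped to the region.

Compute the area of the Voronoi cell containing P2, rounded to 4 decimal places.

1. box [0,11]×[0,77]: [(0, 0) (11, 0) (11, 77) (0, 77)]
2. ⊥bis P2·P0 via (5.525,28.745): [(0, 26.3058) (11, 31.1622) (11, 77) (0, 77)]  |A|=530.9264
3. ⊥bis P2·P1 via (1.75,30.96): [(0, 30.7626) (11, 32.0035) (11, 77) (0, 77)]  |A|=501.7867
4. ⊥bis P2·P3 via (0.865,52.39): [(0, 52.395) (0, 30.7626) (11, 32.0035) (11, 52.3312)]  |A|=230.7807
5. ⊥bis P2·P4 via (5.37,20.07): [(0, 52.395) (0, 30.7626) (11, 32.0035) (11, 52.3312)]  |A|=230.7807
6. canonical 4-gon: [(0, 52.395) (0, 30.7626) (11, 32.0035) (11, 52.3312)]
7. shoelace: 230.7807

Area of P2's cell: 230.7807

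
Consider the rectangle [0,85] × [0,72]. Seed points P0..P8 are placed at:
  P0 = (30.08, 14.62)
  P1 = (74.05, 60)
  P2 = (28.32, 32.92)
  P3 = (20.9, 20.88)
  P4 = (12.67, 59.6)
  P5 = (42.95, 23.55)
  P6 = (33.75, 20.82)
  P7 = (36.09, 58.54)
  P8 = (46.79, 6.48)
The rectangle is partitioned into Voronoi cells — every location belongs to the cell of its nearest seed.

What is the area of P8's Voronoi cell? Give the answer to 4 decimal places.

1. box [0,85]×[0,72]: [(0, 0) (85, 0) (85, 72) (0, 72)]
2. ⊥bis P8·P0 via (38.435,10.55): [(33.2957, 0) (85, 0) (85, 72) (68.3694, 72)]  |A|=2460.0567
3. ⊥bis P8·P1 via (60.42,33.24): [(51.6613, 37.7012) (33.2957, 0) (85, 0) (85, 20.7204)]  |A|=1320.0517
4. ⊥bis P8·P2 via (37.555,19.7): [(58.4061, 34.2658) (45.6454, 25.3516) (33.2957, 0) (85, 0) (85, 20.7204)]  |A|=1268.0704
5. ⊥bis P8·P3 via (33.845,13.68): [(58.4061, 34.2658) (45.6454, 25.3516) (33.2957, 0) (85, 0) (85, 20.7204)]  |A|=1268.0704
6. ⊥bis P8·P4 via (29.73,33.04): [(58.4061, 34.2658) (45.6454, 25.3516) (33.2957, 0) (85, 0) (85, 20.7204)]  |A|=1268.0704
7. ⊥bis P8·P5 via (44.87,15.015): [(80.4758, 23.0247) (40.0858, 13.9388) (33.2957, 0) (85, 0) (85, 20.7204)]  |A|=892.7564
8. ⊥bis P8·P6 via (40.27,13.65): [(80.4758, 23.0247) (40.7525, 14.0887) (39.6868, 13.1196) (33.2957, 0) (85, 0) (85, 20.7204)]  |A|=892.5133
9. ⊥bis P8·P7 via (41.44,32.51): [(80.4758, 23.0247) (40.7525, 14.0887) (39.6868, 13.1196) (33.2957, 0) (85, 0) (85, 20.7204)]  |A|=892.5133
10. canonical 6-gon: [(80.4758, 23.0247) (40.7525, 14.0887) (39.6868, 13.1196) (33.2957, 0) (85, 0) (85, 20.7204)]
11. shoelace: 892.5133

Area of P8's cell: 892.5133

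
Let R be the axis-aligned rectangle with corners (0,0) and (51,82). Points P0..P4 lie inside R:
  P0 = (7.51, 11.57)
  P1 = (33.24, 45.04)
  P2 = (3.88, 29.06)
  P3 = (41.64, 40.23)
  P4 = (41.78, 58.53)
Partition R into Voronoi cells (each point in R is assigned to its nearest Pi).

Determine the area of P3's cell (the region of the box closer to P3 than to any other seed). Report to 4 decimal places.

Area of P3's cell: 784.1614

1. box [0,51]×[0,82]: [(0, 0) (51, 0) (51, 82) (0, 82)]
2. ⊥bis P3·P0 via (24.575,25.9): [(0, 55.1653) (46.324, 0) (51, 0) (51, 82) (0, 82)]  |A|=2904.2598
3. ⊥bis P3·P1 via (37.44,42.635): [(26.5265, 23.5761) (46.324, 0) (51, 0) (51, 66.3157)]  |A|=866.6093
4. ⊥bis P3·P2 via (22.76,34.645): [(26.5265, 23.5761) (46.324, 0) (51, 0) (51, 66.3157)]  |A|=866.6093
5. ⊥bis P3·P4 via (41.71,49.38): [(41.3041, 49.3831) (26.5265, 23.5761) (46.324, 0) (51, 0) (51, 49.3089)]  |A|=784.1614
6. canonical 5-gon: [(41.3041, 49.3831) (26.5265, 23.5761) (46.324, 0) (51, 0) (51, 49.3089)]
7. shoelace: 784.1614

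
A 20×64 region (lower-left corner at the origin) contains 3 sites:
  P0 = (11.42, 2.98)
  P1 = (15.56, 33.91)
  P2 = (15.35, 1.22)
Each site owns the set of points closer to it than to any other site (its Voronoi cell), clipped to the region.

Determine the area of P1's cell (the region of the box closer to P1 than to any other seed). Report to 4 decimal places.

1. box [0,20]×[0,64]: [(0, 0) (20, 0) (20, 64) (0, 64)]
2. ⊥bis P1·P0 via (13.49,18.445): [(0, 20.2506) (20, 17.5736) (20, 64) (0, 64)]  |A|=901.7572
3. ⊥bis P1·P2 via (15.455,17.565): [(0, 20.2506) (20, 17.5736) (20, 64) (0, 64)]  |A|=901.7572
4. canonical 4-gon: [(0, 20.2506) (20, 17.5736) (20, 64) (0, 64)]
5. shoelace: 901.7572

Area of P1's cell: 901.7572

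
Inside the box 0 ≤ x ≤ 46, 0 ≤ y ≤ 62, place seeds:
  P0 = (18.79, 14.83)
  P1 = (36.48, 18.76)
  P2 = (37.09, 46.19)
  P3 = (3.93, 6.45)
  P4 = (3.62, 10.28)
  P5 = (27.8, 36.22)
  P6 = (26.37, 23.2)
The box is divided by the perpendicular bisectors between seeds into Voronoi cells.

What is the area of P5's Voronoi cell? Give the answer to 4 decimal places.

Area of P5's cell: 821.7712

1. box [0,46]×[0,62]: [(0, 0) (46, 0) (46, 62) (0, 62)]
2. ⊥bis P5·P0 via (23.295,25.525): [(0, 35.3374) (46, 15.9611) (46, 62) (0, 62)]  |A|=1672.134
3. ⊥bis P5·P1 via (32.14,27.49): [(0, 35.3374) (25.9434, 24.4094) (46, 34.3803) (46, 62) (0, 62)]  |A|=1487.4203
4. ⊥bis P5·P2 via (32.445,41.205): [(0, 35.3374) (25.9434, 24.4094) (41.937, 32.3604) (10.1279, 62) (0, 62)]  |A|=899.6932
5. ⊥bis P5·P3 via (15.865,21.335): [(0, 35.3374) (25.9434, 24.4094) (41.937, 32.3604) (10.1279, 62) (0, 62)]  |A|=899.6932
6. ⊥bis P5·P4 via (15.71,23.25): [(0, 37.8941) (5.004, 33.2296) (25.9434, 24.4094) (41.937, 32.3604) (10.1279, 62) (0, 62)]  |A|=893.2965
7. ⊥bis P5·P6 via (27.085,29.71): [(0, 37.8941) (5.004, 33.2296) (8.5187, 31.7492) (34.8828, 28.8536) (41.937, 32.3604) (10.1279, 62) (0, 62)]  |A|=821.7712
8. canonical 7-gon: [(0, 37.8941) (5.004, 33.2296) (8.5187, 31.7492) (34.8828, 28.8536) (41.937, 32.3604) (10.1279, 62) (0, 62)]
9. shoelace: 821.7712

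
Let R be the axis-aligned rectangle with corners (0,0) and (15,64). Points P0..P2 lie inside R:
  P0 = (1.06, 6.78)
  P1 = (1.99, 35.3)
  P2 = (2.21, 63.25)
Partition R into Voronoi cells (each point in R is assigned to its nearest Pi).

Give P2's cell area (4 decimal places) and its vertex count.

Area of P2's cell: 221.5126 (4 vertices)

1. box [0,15]×[0,64]: [(0, 0) (15, 0) (15, 64) (0, 64)]
2. ⊥bis P2·P0 via (1.635,35.015): [(0, 35.0483) (15, 34.7428) (15, 64) (0, 64)]  |A|=436.5666
3. ⊥bis P2·P1 via (2.1,49.275): [(0, 49.2915) (15, 49.1735) (15, 64) (0, 64)]  |A|=221.5126
4. canonical 4-gon: [(0, 49.2915) (15, 49.1735) (15, 64) (0, 64)]
5. shoelace: 221.5126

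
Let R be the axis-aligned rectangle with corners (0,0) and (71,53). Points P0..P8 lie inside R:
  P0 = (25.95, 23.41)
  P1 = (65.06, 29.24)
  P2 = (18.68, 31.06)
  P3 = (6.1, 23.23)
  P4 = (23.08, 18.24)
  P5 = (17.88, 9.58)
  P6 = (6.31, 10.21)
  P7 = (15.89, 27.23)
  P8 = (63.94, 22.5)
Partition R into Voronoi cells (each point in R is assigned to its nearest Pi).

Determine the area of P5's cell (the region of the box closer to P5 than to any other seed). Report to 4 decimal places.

Area of P5's cell: 298.2316

1. box [0,71]×[0,53]: [(0, 0) (71, 0) (71, 53) (0, 53)]
2. ⊥bis P5·P0 via (21.915,16.495): [(0, 29.2827) (0, 0) (50.1834, 0)]  |A|=734.7528
3. ⊥bis P5·P1 via (41.47,19.41): [(49.3573, 0.482) (0, 29.2827) (0, 0) (49.5582, 0)]  |A|=734.6021
4. ⊥bis P5·P2 via (18.28,20.32): [(49.3573, 0.482) (15.1608, 20.4362) (0, 21.0008) (0, 0) (49.5582, 0)]  |A|=671.822
5. ⊥bis P5·P3 via (11.99,16.405): [(49.3573, 0.482) (16.0559, 19.9139) (0, 6.0576) (0, 0) (49.5582, 0)]  |A|=548.1521
6. ⊥bis P5·P4 via (20.48,13.91): [(13.7686, 17.9399) (0, 6.0576) (0, 0) (43.6455, 0)]  |A|=433.2011
7. ⊥bis P5·P6 via (12.095,9.895): [(13.7686, 17.9399) (12.4721, 16.8211) (11.5562, 0) (43.6455, 0)]  |A|=298.2316
8. ⊥bis P5·P7 via (16.885,18.405): [(13.7686, 17.9399) (12.4721, 16.8211) (11.5562, 0) (43.6455, 0)]  |A|=298.2316
9. ⊥bis P5·P8 via (40.91,16.04): [(13.7686, 17.9399) (12.4721, 16.8211) (11.5562, 0) (43.6455, 0)]  |A|=298.2316
10. canonical 4-gon: [(13.7686, 17.9399) (12.4721, 16.8211) (11.5562, 0) (43.6455, 0)]
11. shoelace: 298.2316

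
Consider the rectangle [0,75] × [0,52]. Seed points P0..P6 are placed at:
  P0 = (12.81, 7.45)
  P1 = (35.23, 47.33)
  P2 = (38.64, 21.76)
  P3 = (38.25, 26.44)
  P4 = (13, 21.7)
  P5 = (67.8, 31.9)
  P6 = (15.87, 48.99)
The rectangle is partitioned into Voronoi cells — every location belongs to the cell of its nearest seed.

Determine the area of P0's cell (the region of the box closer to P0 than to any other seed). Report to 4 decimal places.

1. box [0,75]×[0,52]: [(0, 0) (75, 0) (75, 52) (0, 52)]
2. ⊥bis P0·P1 via (24.02,27.39): [(0, 40.8937) (0, 0) (72.7405, 0)]  |A|=1487.3145
3. ⊥bis P0·P2 via (25.725,14.605): [(16.2094, 31.781) (0, 40.8937) (0, 0) (33.8163, 0)]  |A|=868.7885
4. ⊥bis P0·P3 via (25.53,16.945): [(21.2582, 22.6678) (13.1872, 33.48) (0, 40.8937) (0, 0) (33.8163, 0)]  |A|=859.3067
5. ⊥bis P0·P4 via (12.905,14.575): [(25.8371, 14.4026) (0, 14.7471) (0, 0) (33.8163, 0)]  |A|=434.0317
6. ⊥bis P0·P5 via (40.305,19.675): [(25.8371, 14.4026) (0, 14.7471) (0, 0) (33.8163, 0)]  |A|=434.0317
7. ⊥bis P0·P6 via (14.34,28.22): [(25.8371, 14.4026) (0, 14.7471) (0, 0) (33.8163, 0)]  |A|=434.0317
8. canonical 4-gon: [(25.8371, 14.4026) (0, 14.7471) (0, 0) (33.8163, 0)]
9. shoelace: 434.0317

Area of P0's cell: 434.0317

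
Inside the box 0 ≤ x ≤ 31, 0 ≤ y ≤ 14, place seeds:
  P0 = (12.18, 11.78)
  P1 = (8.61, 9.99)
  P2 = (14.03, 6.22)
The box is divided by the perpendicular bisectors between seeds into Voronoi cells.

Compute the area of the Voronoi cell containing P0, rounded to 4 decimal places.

Area of P0's cell: 53.1035

1. box [0,31]×[0,14]: [(0, 0) (31, 0) (31, 14) (0, 14)]
2. ⊥bis P0·P1 via (10.395,10.885): [(15.8527, 0) (31, 0) (31, 14) (8.8331, 14)]  |A|=261.1988
3. ⊥bis P0·P2 via (13.105,9): [(11.5925, 8.4967) (28.132, 14) (8.8331, 14)]  |A|=53.1035
4. canonical 3-gon: [(11.5925, 8.4967) (28.132, 14) (8.8331, 14)]
5. shoelace: 53.1035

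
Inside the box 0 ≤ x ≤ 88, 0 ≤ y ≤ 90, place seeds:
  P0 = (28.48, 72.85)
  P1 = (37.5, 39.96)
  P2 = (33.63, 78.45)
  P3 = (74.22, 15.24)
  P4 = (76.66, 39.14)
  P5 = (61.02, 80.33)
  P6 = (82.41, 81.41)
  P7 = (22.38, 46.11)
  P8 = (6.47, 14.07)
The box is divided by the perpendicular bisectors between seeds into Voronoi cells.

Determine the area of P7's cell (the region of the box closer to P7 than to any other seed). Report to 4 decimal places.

1. box [0,88]×[0,90]: [(0, 0) (88, 0) (88, 90) (0, 90)]
2. ⊥bis P7·P0 via (25.43,59.48): [(0, 65.2812) (0, 0) (88, 0) (88, 45.2064)]  |A|=4861.4511
3. ⊥bis P7·P1 via (29.94,43.035): [(35.678, 57.1422) (0, 65.2812) (0, 0) (12.4357, 0)]  |A|=1519.8531
4. ⊥bis P7·P2 via (28.005,62.28): [(35.678, 57.1422) (0, 65.2812) (0, 0) (12.4357, 0)]  |A|=1519.8531
5. ⊥bis P7·P3 via (48.3,30.675): [(35.678, 57.1422) (0, 65.2812) (0, 0) (12.4357, 0)]  |A|=1519.8531
6. ⊥bis P7·P4 via (49.52,42.625): [(35.678, 57.1422) (0, 65.2812) (0, 0) (12.4357, 0)]  |A|=1519.8531
7. ⊥bis P7·P5 via (41.7,63.22): [(35.678, 57.1422) (0, 65.2812) (0, 0) (12.4357, 0)]  |A|=1519.8531
8. ⊥bis P7·P6 via (52.395,63.76): [(35.678, 57.1422) (0, 65.2812) (0, 0) (12.4357, 0)]  |A|=1519.8531
9. ⊥bis P7·P8 via (14.425,30.09): [(22.9523, 25.8556) (35.678, 57.1422) (0, 65.2812) (0, 37.253)]  |A|=931.5654
10. canonical 4-gon: [(22.9523, 25.8556) (35.678, 57.1422) (0, 65.2812) (0, 37.253)]
11. shoelace: 931.5654

Area of P7's cell: 931.5654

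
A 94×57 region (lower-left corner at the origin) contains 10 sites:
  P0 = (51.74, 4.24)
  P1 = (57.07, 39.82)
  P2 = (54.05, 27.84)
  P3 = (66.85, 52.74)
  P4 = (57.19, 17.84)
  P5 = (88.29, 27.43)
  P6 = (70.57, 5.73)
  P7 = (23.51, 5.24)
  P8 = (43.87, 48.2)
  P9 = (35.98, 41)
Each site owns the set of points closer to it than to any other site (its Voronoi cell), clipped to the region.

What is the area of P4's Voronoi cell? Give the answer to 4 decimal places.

Area of P4's cell: 309.7299

1. box [0,94]×[0,57]: [(0, 0) (94, 0) (94, 57) (0, 57)]
2. ⊥bis P4·P0 via (54.465,11.04): [(0, 32.866) (82.0144, 0) (94, 0) (94, 57) (0, 57)]  |A|=4010.2561
3. ⊥bis P4·P1 via (57.13,28.83): [(10.7041, 28.5765) (82.0144, 0) (94, 0) (94, 29.0313)]  |A|=1380.3479
4. ⊥bis P4·P2 via (55.62,22.84): [(75.0073, 28.9276) (38.4628, 17.4526) (82.0144, 0) (94, 0) (94, 29.0313)]  |A|=1017.8245
5. ⊥bis P4·P3 via (62.02,35.29): [(84.8129, 28.9811) (75.0073, 28.9276) (38.4628, 17.4526) (82.0144, 0) (94, 0) (94, 26.4382)]  |A|=1005.9132
6. ⊥bis P4·P5 via (72.74,22.635): [(71.1711, 27.723) (38.4628, 17.4526) (79.3962, 1.0492)]  |A|=478.4651
7. ⊥bis P4·P6 via (63.88,11.785): [(72.984, 21.8437) (71.1711, 27.723) (38.4628, 17.4526) (60.8793, 8.4696)]  |A|=309.7299
8. ⊥bis P4·P7 via (40.35,11.54): [(72.984, 21.8437) (71.1711, 27.723) (38.4628, 17.4526) (60.8793, 8.4696)]  |A|=309.7299
9. ⊥bis P4·P8 via (50.53,33.02): [(72.984, 21.8437) (71.1711, 27.723) (38.4628, 17.4526) (60.8793, 8.4696)]  |A|=309.7299
10. ⊥bis P4·P9 via (46.585,29.42): [(72.984, 21.8437) (71.1711, 27.723) (38.4628, 17.4526) (60.8793, 8.4696)]  |A|=309.7299
11. canonical 4-gon: [(72.984, 21.8437) (71.1711, 27.723) (38.4628, 17.4526) (60.8793, 8.4696)]
12. shoelace: 309.7299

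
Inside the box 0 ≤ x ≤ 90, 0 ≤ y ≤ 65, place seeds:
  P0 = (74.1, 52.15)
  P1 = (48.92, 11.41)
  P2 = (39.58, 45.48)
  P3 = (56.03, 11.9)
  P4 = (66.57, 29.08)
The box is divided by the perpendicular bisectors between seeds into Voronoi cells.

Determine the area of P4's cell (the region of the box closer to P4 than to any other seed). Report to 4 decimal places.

1. box [0,90]×[0,65]: [(0, 0) (90, 0) (90, 65) (0, 65)]
2. ⊥bis P4·P0 via (70.335,40.615): [(0, 63.5722) (0, 0) (90, 0) (90, 34.1964)]  |A|=4399.5862
3. ⊥bis P4·P1 via (57.745,20.245): [(21.3429, 56.6059) (78.0129, 0) (90, 0) (90, 34.1964)]  |A|=1513.1822
4. ⊥bis P4·P2 via (53.075,37.28): [(57.6227, 44.7643) (48.3974, 29.582) (78.0129, 0) (90, 0) (90, 34.1964)]  |A|=1183.1557
5. ⊥bis P4·P3 via (61.3,20.49): [(57.6227, 44.7643) (48.3974, 29.582) (51.4496, 26.5332) (90, 2.8824) (90, 34.1964)]  |A|=968.5685
6. canonical 5-gon: [(57.6227, 44.7643) (48.3974, 29.582) (51.4496, 26.5332) (90, 2.8824) (90, 34.1964)]
7. shoelace: 968.5685

Area of P4's cell: 968.5685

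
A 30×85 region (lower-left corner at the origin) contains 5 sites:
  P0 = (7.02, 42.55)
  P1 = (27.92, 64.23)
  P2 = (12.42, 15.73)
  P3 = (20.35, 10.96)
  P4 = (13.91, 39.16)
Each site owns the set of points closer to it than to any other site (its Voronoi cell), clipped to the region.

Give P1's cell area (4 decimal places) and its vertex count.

Area of P1's cell: 842.1090 (5 vertices)

1. box [0,30]×[0,85]: [(0, 0) (30, 0) (30, 85) (0, 85)]
2. ⊥bis P1·P0 via (17.47,53.39): [(0, 70.2315) (30, 41.3108) (30, 85) (0, 85)]  |A|=876.866
3. ⊥bis P1·P2 via (20.17,39.98): [(0, 70.2315) (30, 41.3108) (30, 85) (0, 85)]  |A|=876.866
4. ⊥bis P1·P3 via (24.135,37.595): [(0, 70.2315) (30, 41.3108) (30, 85) (0, 85)]  |A|=876.866
5. ⊥bis P1·P4 via (20.915,51.695): [(0, 70.2315) (16.9019, 53.9377) (30, 46.618) (30, 85) (0, 85)]  |A|=842.109
6. canonical 5-gon: [(0, 70.2315) (16.9019, 53.9377) (30, 46.618) (30, 85) (0, 85)]
7. shoelace: 842.109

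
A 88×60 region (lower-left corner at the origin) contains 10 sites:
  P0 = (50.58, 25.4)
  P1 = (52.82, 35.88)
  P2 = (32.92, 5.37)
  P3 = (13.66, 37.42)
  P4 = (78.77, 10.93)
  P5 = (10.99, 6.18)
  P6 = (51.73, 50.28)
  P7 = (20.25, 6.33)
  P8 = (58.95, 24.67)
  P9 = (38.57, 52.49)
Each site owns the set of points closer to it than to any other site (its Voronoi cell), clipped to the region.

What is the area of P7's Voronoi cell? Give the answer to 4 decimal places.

Area of P7's cell: 262.3512

1. box [0,88]×[0,60]: [(0, 0) (88, 0) (88, 60) (0, 60)]
2. ⊥bis P7·P0 via (35.415,15.865): [(0, 0) (45.3901, 0) (7.6651, 60) (0, 60)]  |A|=1591.6568
3. ⊥bis P7·P1 via (36.535,21.105): [(0, 0) (45.3901, 0) (22.1546, 36.955) (1.2465, 60) (0, 60)]  |A|=1517.6983
4. ⊥bis P7·P2 via (26.585,5.85): [(0, 0) (26.1417, 0) (28.2119, 27.3213) (22.1546, 36.955) (1.2465, 60) (0, 60)]  |A|=1254.7533
5. ⊥bis P7·P3 via (16.955,21.875): [(0, 18.2811) (0, 0) (26.1417, 0) (27.9762, 24.2111)]  |A|=572.1788
6. ⊥bis P7·P4 via (49.51,8.63): [(0, 18.2811) (0, 0) (26.1417, 0) (27.9762, 24.2111)]  |A|=572.1788
7. ⊥bis P7·P5 via (15.62,6.255): [(15.3724, 21.5395) (15.7213, 0) (26.1417, 0) (27.9762, 24.2111)]  |A|=262.3512
8. ⊥bis P7·P6 via (35.99,28.305): [(15.3724, 21.5395) (15.7213, 0) (26.1417, 0) (27.9762, 24.2111)]  |A|=262.3512
9. ⊥bis P7·P8 via (39.6,15.5): [(15.3724, 21.5395) (15.7213, 0) (26.1417, 0) (27.9762, 24.2111)]  |A|=262.3512
10. ⊥bis P7·P9 via (29.41,29.41): [(15.3724, 21.5395) (15.7213, 0) (26.1417, 0) (27.9762, 24.2111)]  |A|=262.3512
11. canonical 4-gon: [(15.3724, 21.5395) (15.7213, 0) (26.1417, 0) (27.9762, 24.2111)]
12. shoelace: 262.3512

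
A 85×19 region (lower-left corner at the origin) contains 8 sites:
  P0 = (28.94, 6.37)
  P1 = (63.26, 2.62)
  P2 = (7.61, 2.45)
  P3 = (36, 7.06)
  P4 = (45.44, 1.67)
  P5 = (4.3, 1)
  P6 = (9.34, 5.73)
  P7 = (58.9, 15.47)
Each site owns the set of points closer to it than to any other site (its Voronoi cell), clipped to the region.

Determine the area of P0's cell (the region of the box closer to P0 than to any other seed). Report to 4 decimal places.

Area of P0's cell: 250.2388

1. box [0,85]×[0,19]: [(0, 0) (85, 0) (85, 19) (0, 19)]
2. ⊥bis P0·P1 via (46.1,4.495): [(0, 0) (45.6089, 0) (47.6849, 19) (0, 19)]  |A|=886.2906
3. ⊥bis P0·P2 via (18.275,4.41): [(19.0855, 0) (45.6089, 0) (47.6849, 19) (15.5937, 19)]  |A|=556.8389
4. ⊥bis P0·P3 via (32.47,6.715): [(19.0855, 0) (33.1263, 0) (31.2693, 19) (15.5937, 19)]  |A|=282.3067
5. ⊥bis P0·P4 via (37.19,4.02): [(19.0855, 0) (33.1263, 0) (31.2693, 19) (15.5937, 19)]  |A|=282.3067
6. ⊥bis P0·P5 via (16.62,3.685): [(19.0855, 0) (33.1263, 0) (31.2693, 19) (15.5937, 19)]  |A|=282.3067
7. ⊥bis P0·P6 via (19.14,6.05): [(19.3376, 0) (33.1263, 0) (31.2693, 19) (18.7171, 19)]  |A|=250.2388
8. ⊥bis P0·P7 via (43.92,10.92): [(19.3376, 0) (33.1263, 0) (31.2693, 19) (18.7171, 19)]  |A|=250.2388
9. canonical 4-gon: [(19.3376, 0) (33.1263, 0) (31.2693, 19) (18.7171, 19)]
10. shoelace: 250.2388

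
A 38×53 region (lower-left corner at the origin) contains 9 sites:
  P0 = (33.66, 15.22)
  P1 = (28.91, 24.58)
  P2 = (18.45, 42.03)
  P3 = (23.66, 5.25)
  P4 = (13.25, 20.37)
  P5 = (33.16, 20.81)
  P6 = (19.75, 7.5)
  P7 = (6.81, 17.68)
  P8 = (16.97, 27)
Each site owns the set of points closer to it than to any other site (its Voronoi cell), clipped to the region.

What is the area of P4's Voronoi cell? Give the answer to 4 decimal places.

1. box [0,38]×[0,53]: [(0, 0) (38, 0) (38, 53) (0, 53)]
2. ⊥bis P4·P0 via (23.455,17.795): [(0, 0) (18.9648, 0) (32.3382, 53) (0, 53)]  |A|=1359.53
3. ⊥bis P4·P1 via (21.08,22.475): [(0, 0) (18.9648, 0) (22.9143, 15.652) (12.8737, 53) (0, 53)]  |A|=996.0511
4. ⊥bis P4·P2 via (15.85,31.2): [(0, 35.0052) (0, 0) (18.9648, 0) (22.9143, 15.652) (18.9334, 30.4598)]  |A|=680.611
5. ⊥bis P4·P3 via (18.455,12.81): [(0, 35.0052) (0, 0.1039) (22.8625, 15.8445) (18.9334, 30.4598)]  |A|=528.3938
6. ⊥bis P4·P5 via (23.205,20.59): [(0, 35.0052) (0, 0.1039) (22.8625, 15.8445) (18.9334, 30.4598)]  |A|=528.3938
7. ⊥bis P4·P6 via (16.5,13.935): [(0, 35.0052) (0, 5.6017) (22.5539, 16.9925) (18.9334, 30.4598)]  |A|=450.8437
8. ⊥bis P4·P7 via (10.03,19.025): [(3.729, 34.1099) (12.9128, 12.1233) (22.5539, 16.9925) (18.9334, 30.4598)]  |A|=224.119
9. ⊥bis P4·P8 via (15.11,23.685): [(5.9326, 28.8343) (12.9128, 12.1233) (22.5539, 16.9925) (21.7574, 19.9552)]  |A|=117.4558
10. canonical 4-gon: [(5.9326, 28.8343) (12.9128, 12.1233) (22.5539, 16.9925) (21.7574, 19.9552)]
11. shoelace: 117.4558

Area of P4's cell: 117.4558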